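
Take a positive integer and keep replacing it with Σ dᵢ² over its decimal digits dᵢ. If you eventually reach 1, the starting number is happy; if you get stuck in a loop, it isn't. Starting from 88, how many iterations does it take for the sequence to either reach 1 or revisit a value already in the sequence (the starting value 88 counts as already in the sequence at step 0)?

15

88 → 8² + 8² = 128
128 → 1² + 2² + 8² = 69
69 → 6² + 9² = 117
117 → 1² + 1² + 7² = 51
51 → 5² + 1² = 26
26 → 2² + 6² = 40
40 → 4² + 0² = 16
16 → 1² + 6² = 37
37 → 3² + 7² = 58
58 → 5² + 8² = 89
89 → 8² + 9² = 145
145 → 1² + 4² + 5² = 42
42 → 4² + 2² = 20
20 → 2² + 0² = 4
4 → 4² = 16  — 16 repeats.
That took 15 steps.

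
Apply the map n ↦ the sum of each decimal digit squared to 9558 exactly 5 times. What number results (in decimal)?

9558 → 9² + 5² + 5² + 8² = 195
195 → 1² + 9² + 5² = 107
107 → 1² + 0² + 7² = 50
50 → 5² + 0² = 25
25 → 2² + 5² = 29

29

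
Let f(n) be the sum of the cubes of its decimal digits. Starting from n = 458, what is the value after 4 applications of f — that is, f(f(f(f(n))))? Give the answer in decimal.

251

458 → 4³ + 5³ + 8³ = 701
701 → 7³ + 0³ + 1³ = 344
344 → 3³ + 4³ + 4³ = 155
155 → 1³ + 5³ + 5³ = 251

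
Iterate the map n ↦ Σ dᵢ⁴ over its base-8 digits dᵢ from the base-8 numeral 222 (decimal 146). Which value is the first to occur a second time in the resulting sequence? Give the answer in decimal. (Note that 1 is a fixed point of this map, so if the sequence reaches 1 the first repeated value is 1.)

146 = (2,2,2)_8 → 2⁴ + 2⁴ + 2⁴ = 48
48 = (6,0)_8 → 6⁴ + 0⁴ = 1296
1296 = (2,4,2,0)_8 → 2⁴ + 4⁴ + 2⁴ + 0⁴ = 288
288 = (4,4,0)_8 → 4⁴ + 4⁴ + 0⁴ = 512
512 = (1,0,0,0)_8 → 1⁴ + 0⁴ + 0⁴ + 0⁴ = 1  — reached the fixed point 1.
1 → 1, so 1 is the first repeated value.

1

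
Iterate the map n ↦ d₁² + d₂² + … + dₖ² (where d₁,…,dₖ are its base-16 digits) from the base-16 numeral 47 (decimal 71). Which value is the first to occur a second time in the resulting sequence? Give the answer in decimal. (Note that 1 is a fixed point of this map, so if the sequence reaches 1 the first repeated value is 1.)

71 = (4,7)_16 → 4² + 7² = 65
65 = (4,1)_16 → 4² + 1² = 17
17 = (1,1)_16 → 1² + 1² = 2
2 = (2)_16 → 2² = 4
4 = (4)_16 → 4² = 16
16 = (1,0)_16 → 1² + 0² = 1  — reached the fixed point 1.
1 → 1, so 1 is the first repeated value.

1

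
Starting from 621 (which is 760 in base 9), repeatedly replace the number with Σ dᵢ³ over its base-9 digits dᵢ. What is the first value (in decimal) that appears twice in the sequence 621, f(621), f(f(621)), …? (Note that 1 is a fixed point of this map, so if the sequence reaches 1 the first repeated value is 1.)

621 = (7,6,0)_9 → 7³ + 6³ + 0³ = 559
559 = (6,8,1)_9 → 6³ + 8³ + 1³ = 729
729 = (1,0,0,0)_9 → 1³ + 0³ + 0³ + 0³ = 1  — reached the fixed point 1.
1 → 1, so 1 is the first repeated value.

1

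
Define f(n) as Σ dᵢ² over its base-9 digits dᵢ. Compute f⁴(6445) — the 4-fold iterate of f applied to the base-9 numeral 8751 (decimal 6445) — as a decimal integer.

65

6445 = (8,7,5,1)_9 → 8² + 7² + 5² + 1² = 64 + 49 + 25 + 1 = 139
139 = (1,6,4)_9 → 1² + 6² + 4² = 1 + 36 + 16 = 53
53 = (5,8)_9 → 5² + 8² = 25 + 64 = 89
89 = (1,0,8)_9 → 1² + 0² + 8² = 1 + 0 + 64 = 65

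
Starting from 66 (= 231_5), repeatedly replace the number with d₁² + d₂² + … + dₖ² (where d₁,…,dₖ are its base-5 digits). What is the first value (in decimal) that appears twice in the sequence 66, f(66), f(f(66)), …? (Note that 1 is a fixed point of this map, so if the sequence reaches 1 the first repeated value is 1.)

16

66 = (2,3,1)_5 → 2² + 3² + 1² = 14
14 = (2,4)_5 → 2² + 4² = 20
20 = (4,0)_5 → 4² + 0² = 16
16 = (3,1)_5 → 3² + 1² = 10
10 = (2,0)_5 → 2² + 0² = 4
4 = (4)_5 → 4² = 16  — 16 already appeared earlier.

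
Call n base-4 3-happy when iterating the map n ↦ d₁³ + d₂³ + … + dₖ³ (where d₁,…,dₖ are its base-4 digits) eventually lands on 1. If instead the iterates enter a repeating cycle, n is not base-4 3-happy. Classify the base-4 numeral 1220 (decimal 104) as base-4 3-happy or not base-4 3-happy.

not base-4 3-happy

104 = (1,2,2,0)_4 → 1³ + 2³ + 2³ + 0³ = 17
17 = (1,0,1)_4 → 1³ + 0³ + 1³ = 2
2 = (2)_4 → 2³ = 8
8 = (2,0)_4 → 2³ + 0³ = 8  — 8 already seen; the sequence cycles without reaching 1.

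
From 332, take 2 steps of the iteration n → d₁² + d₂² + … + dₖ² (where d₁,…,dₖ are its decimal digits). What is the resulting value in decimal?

8

332 → 3² + 3² + 2² = 22
22 → 2² + 2² = 8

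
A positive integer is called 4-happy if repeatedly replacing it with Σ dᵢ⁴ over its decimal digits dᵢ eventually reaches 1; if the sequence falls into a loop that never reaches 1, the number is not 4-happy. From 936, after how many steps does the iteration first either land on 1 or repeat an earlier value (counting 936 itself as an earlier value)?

9

936 → 9⁴ + 3⁴ + 6⁴ = 6561 + 81 + 1296 = 7938
7938 → 7⁴ + 9⁴ + 3⁴ + 8⁴ = 2401 + 6561 + 81 + 4096 = 13139
13139 → 1⁴ + 3⁴ + 1⁴ + 3⁴ + 9⁴ = 1 + 81 + 1 + 81 + 6561 = 6725
6725 → 6⁴ + 7⁴ + 2⁴ + 5⁴ = 1296 + 2401 + 16 + 625 = 4338
4338 → 4⁴ + 3⁴ + 3⁴ + 8⁴ = 256 + 81 + 81 + 4096 = 4514
4514 → 4⁴ + 5⁴ + 1⁴ + 4⁴ = 256 + 625 + 1 + 256 = 1138
1138 → 1⁴ + 1⁴ + 3⁴ + 8⁴ = 1 + 1 + 81 + 4096 = 4179
4179 → 4⁴ + 1⁴ + 7⁴ + 9⁴ = 256 + 1 + 2401 + 6561 = 9219
9219 → 9⁴ + 2⁴ + 1⁴ + 9⁴ = 6561 + 16 + 1 + 6561 = 13139  — 13139 repeats.
That took 9 steps.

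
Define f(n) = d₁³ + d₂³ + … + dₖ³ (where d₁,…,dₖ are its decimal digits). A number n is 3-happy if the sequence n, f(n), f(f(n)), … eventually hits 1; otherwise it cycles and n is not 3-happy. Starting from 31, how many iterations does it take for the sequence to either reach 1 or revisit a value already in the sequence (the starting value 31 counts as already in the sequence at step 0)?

31 → 3³ + 1³ = 28
28 → 2³ + 8³ = 520
520 → 5³ + 2³ + 0³ = 133
133 → 1³ + 3³ + 3³ = 55
55 → 5³ + 5³ = 250
250 → 2³ + 5³ + 0³ = 133  — 133 repeats.
That took 6 steps.

6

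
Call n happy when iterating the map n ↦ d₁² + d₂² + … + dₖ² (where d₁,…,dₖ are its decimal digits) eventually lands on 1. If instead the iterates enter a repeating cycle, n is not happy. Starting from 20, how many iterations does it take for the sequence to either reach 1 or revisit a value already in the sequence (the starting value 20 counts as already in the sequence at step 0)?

20 → 2² + 0² = 4 + 0 = 4
4 → 4² = 16
16 → 1² + 6² = 1 + 36 = 37
37 → 3² + 7² = 9 + 49 = 58
58 → 5² + 8² = 25 + 64 = 89
89 → 8² + 9² = 64 + 81 = 145
145 → 1² + 4² + 5² = 1 + 16 + 25 = 42
42 → 4² + 2² = 16 + 4 = 20  — 20 repeats.
That took 8 steps.

8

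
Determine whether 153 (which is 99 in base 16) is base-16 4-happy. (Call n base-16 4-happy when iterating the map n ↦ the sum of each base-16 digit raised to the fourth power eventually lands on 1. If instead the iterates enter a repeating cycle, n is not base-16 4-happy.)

153 = (9,9)_16 → 9⁴ + 9⁴ = 6561 + 6561 = 13122
13122 = (3,3,4,2)_16 → 3⁴ + 3⁴ + 4⁴ + 2⁴ = 81 + 81 + 256 + 16 = 434
434 = (1,11,2)_16 → 1⁴ + 11⁴ + 2⁴ = 1 + 14641 + 16 = 14658
14658 = (3,9,4,2)_16 → 3⁴ + 9⁴ + 4⁴ + 2⁴ = 81 + 6561 + 256 + 16 = 6914
6914 = (1,11,0,2)_16 → 1⁴ + 11⁴ + 0⁴ + 2⁴ = 1 + 14641 + 0 + 16 = 14658  — 14658 already seen; the sequence cycles without reaching 1.

not base-16 4-happy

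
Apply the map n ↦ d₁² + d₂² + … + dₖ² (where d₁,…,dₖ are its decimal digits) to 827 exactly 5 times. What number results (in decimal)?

827 → 8² + 2² + 7² = 64 + 4 + 49 = 117
117 → 1² + 1² + 7² = 1 + 1 + 49 = 51
51 → 5² + 1² = 25 + 1 = 26
26 → 2² + 6² = 4 + 36 = 40
40 → 4² + 0² = 16 + 0 = 16

16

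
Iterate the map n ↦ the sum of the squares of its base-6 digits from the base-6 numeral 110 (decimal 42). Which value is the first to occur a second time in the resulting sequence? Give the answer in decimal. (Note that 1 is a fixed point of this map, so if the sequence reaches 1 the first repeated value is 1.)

42 = (1,1,0)_6 → 1² + 1² + 0² = 2
2 = (2)_6 → 2² = 4
4 = (4)_6 → 4² = 16
16 = (2,4)_6 → 2² + 4² = 20
20 = (3,2)_6 → 3² + 2² = 13
13 = (2,1)_6 → 2² + 1² = 5
5 = (5)_6 → 5² = 25
25 = (4,1)_6 → 4² + 1² = 17
17 = (2,5)_6 → 2² + 5² = 29
29 = (4,5)_6 → 4² + 5² = 41
41 = (1,0,5)_6 → 1² + 0² + 5² = 26
26 = (4,2)_6 → 4² + 2² = 20  — 20 already appeared earlier.

20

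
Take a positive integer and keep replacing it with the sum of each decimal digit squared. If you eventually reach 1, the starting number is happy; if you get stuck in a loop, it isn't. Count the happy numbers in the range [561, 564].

561: 561 → 62 → 40 → 16 → 37 → 58 → 89 → 145 → 42 → 20 → 4 → 16  — not happy
562: 562 → 65 → 61 → 37 → 58 → 89 → 145 → 42 → 20 → 4 → 16 → 37  — not happy
563: 563 → 70 → 49 → 97 → 130 → 10 → 1  — happy
564: 564 → 77 → 98 → 145 → 42 → 20 → 4 → 16 → 37 → 58 → 89 → 145  — not happy
happy: 563

1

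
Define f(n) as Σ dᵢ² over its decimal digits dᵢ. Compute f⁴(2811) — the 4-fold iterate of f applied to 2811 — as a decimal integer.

2811 → 2² + 8² + 1² + 1² = 4 + 64 + 1 + 1 = 70
70 → 7² + 0² = 49 + 0 = 49
49 → 4² + 9² = 16 + 81 = 97
97 → 9² + 7² = 81 + 49 = 130

130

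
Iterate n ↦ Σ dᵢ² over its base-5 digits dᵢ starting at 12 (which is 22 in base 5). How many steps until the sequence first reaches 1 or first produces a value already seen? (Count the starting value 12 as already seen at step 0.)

12 = (2,2)_5 → 2² + 2² = 4 + 4 = 8
8 = (1,3)_5 → 1² + 3² = 1 + 9 = 10
10 = (2,0)_5 → 2² + 0² = 4 + 0 = 4
4 = (4)_5 → 4² = 16
16 = (3,1)_5 → 3² + 1² = 9 + 1 = 10  — 10 repeats.
That took 5 steps.

5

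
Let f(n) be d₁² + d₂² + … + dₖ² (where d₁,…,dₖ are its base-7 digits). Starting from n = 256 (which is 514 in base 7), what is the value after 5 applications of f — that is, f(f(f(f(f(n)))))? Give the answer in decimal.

256 = (5,1,4)_7 → 5² + 1² + 4² = 42
42 = (6,0)_7 → 6² + 0² = 36
36 = (5,1)_7 → 5² + 1² = 26
26 = (3,5)_7 → 3² + 5² = 34
34 = (4,6)_7 → 4² + 6² = 52

52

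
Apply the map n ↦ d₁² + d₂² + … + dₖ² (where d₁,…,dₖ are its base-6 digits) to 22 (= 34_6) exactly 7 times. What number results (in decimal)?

13

22 = (3,4)_6 → 3² + 4² = 9 + 16 = 25
25 = (4,1)_6 → 4² + 1² = 16 + 1 = 17
17 = (2,5)_6 → 2² + 5² = 4 + 25 = 29
29 = (4,5)_6 → 4² + 5² = 16 + 25 = 41
41 = (1,0,5)_6 → 1² + 0² + 5² = 1 + 0 + 25 = 26
26 = (4,2)_6 → 4² + 2² = 16 + 4 = 20
20 = (3,2)_6 → 3² + 2² = 9 + 4 = 13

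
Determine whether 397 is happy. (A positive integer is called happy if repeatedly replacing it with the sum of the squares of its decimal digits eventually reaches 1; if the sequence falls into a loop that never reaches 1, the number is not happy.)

happy

397 → 3² + 9² + 7² = 9 + 81 + 49 = 139
139 → 1² + 3² + 9² = 1 + 9 + 81 = 91
91 → 9² + 1² = 81 + 1 = 82
82 → 8² + 2² = 64 + 4 = 68
68 → 6² + 8² = 36 + 64 = 100
100 → 1² + 0² + 0² = 1 + 0 + 0 = 1  — reached 1.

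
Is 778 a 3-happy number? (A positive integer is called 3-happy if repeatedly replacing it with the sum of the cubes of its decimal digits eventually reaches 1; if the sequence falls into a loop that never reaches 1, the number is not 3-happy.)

778 → 1198
1198 → 1243
1243 → 100
100 → 1  — reached 1.

3-happy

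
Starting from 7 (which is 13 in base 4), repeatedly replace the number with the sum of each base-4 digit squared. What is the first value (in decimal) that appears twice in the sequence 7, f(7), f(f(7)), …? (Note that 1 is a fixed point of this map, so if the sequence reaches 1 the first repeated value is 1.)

7 = (1,3)_4 → 10
10 = (2,2)_4 → 8
8 = (2,0)_4 → 4
4 = (1,0)_4 → 1  — reached the fixed point 1.
1 → 1, so 1 is the first repeated value.

1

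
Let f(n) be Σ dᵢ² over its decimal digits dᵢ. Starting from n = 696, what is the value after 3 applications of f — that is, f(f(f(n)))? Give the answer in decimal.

696 → 153
153 → 35
35 → 34

34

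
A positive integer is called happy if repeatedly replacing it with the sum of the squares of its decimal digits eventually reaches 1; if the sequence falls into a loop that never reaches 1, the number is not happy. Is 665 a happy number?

happy

665 → 6² + 6² + 5² = 36 + 36 + 25 = 97
97 → 9² + 7² = 81 + 49 = 130
130 → 1² + 3² + 0² = 1 + 9 + 0 = 10
10 → 1² + 0² = 1 + 0 = 1  — reached 1.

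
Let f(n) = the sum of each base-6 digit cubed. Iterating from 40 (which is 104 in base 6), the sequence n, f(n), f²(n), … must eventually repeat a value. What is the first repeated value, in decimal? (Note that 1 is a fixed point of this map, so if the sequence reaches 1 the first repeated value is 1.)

190

40 = (1,0,4)_6 → 1³ + 0³ + 4³ = 1 + 0 + 64 = 65
65 = (1,4,5)_6 → 1³ + 4³ + 5³ = 1 + 64 + 125 = 190
190 = (5,1,4)_6 → 5³ + 1³ + 4³ = 125 + 1 + 64 = 190  — 190 already appeared earlier.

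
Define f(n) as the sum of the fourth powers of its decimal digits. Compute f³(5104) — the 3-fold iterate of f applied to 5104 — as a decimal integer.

5104 → 5⁴ + 1⁴ + 0⁴ + 4⁴ = 625 + 1 + 0 + 256 = 882
882 → 8⁴ + 8⁴ + 2⁴ = 4096 + 4096 + 16 = 8208
8208 → 8⁴ + 2⁴ + 0⁴ + 8⁴ = 4096 + 16 + 0 + 4096 = 8208

8208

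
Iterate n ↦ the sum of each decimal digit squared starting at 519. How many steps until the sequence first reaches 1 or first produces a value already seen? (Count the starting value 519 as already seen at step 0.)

14

519 → 5² + 1² + 9² = 25 + 1 + 81 = 107
107 → 1² + 0² + 7² = 1 + 0 + 49 = 50
50 → 5² + 0² = 25 + 0 = 25
25 → 2² + 5² = 4 + 25 = 29
29 → 2² + 9² = 4 + 81 = 85
85 → 8² + 5² = 64 + 25 = 89
89 → 8² + 9² = 64 + 81 = 145
145 → 1² + 4² + 5² = 1 + 16 + 25 = 42
42 → 4² + 2² = 16 + 4 = 20
20 → 2² + 0² = 4 + 0 = 4
4 → 4² = 16
16 → 1² + 6² = 1 + 36 = 37
37 → 3² + 7² = 9 + 49 = 58
58 → 5² + 8² = 25 + 64 = 89  — 89 repeats.
That took 14 steps.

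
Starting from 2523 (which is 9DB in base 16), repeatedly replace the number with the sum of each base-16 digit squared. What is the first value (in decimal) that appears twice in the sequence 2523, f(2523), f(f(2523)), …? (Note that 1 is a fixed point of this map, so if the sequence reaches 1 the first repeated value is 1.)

1

2523 = (9,13,11)_16 → 9² + 13² + 11² = 371
371 = (1,7,3)_16 → 1² + 7² + 3² = 59
59 = (3,11)_16 → 3² + 11² = 130
130 = (8,2)_16 → 8² + 2² = 68
68 = (4,4)_16 → 4² + 4² = 32
32 = (2,0)_16 → 2² + 0² = 4
4 = (4)_16 → 4² = 16
16 = (1,0)_16 → 1² + 0² = 1  — reached the fixed point 1.
1 → 1, so 1 is the first repeated value.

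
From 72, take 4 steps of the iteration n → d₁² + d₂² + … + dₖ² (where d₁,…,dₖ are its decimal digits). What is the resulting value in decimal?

29

72 → 7² + 2² = 49 + 4 = 53
53 → 5² + 3² = 25 + 9 = 34
34 → 3² + 4² = 9 + 16 = 25
25 → 2² + 5² = 4 + 25 = 29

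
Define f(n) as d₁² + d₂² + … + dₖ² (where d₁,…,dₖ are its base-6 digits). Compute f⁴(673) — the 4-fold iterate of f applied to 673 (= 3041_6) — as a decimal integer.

673 = (3,0,4,1)_6 → 3² + 0² + 4² + 1² = 9 + 0 + 16 + 1 = 26
26 = (4,2)_6 → 4² + 2² = 16 + 4 = 20
20 = (3,2)_6 → 3² + 2² = 9 + 4 = 13
13 = (2,1)_6 → 2² + 1² = 4 + 1 = 5

5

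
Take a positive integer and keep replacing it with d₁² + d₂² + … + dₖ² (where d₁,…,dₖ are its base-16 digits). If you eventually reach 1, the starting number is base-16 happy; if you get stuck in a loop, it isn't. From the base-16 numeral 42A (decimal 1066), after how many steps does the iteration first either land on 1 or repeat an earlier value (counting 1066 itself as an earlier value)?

1066 = (4,2,10)_16 → 4² + 2² + 10² = 120
120 = (7,8)_16 → 7² + 8² = 113
113 = (7,1)_16 → 7² + 1² = 50
50 = (3,2)_16 → 3² + 2² = 13
13 = (13)_16 → 13² = 169
169 = (10,9)_16 → 10² + 9² = 181
181 = (11,5)_16 → 11² + 5² = 146
146 = (9,2)_16 → 9² + 2² = 85
85 = (5,5)_16 → 5² + 5² = 50  — 50 repeats.
That took 9 steps.

9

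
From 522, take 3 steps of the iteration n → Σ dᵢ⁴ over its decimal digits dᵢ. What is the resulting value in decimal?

522 → 5⁴ + 2⁴ + 2⁴ = 657
657 → 6⁴ + 5⁴ + 7⁴ = 4322
4322 → 4⁴ + 3⁴ + 2⁴ + 2⁴ = 369

369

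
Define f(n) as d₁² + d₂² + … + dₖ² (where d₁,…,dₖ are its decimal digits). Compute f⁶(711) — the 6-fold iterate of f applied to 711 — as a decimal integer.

711 → 51
51 → 26
26 → 40
40 → 16
16 → 37
37 → 58

58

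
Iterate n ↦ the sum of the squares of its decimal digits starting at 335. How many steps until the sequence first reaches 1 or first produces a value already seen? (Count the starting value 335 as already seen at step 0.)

13

335 → 3² + 3² + 5² = 43
43 → 4² + 3² = 25
25 → 2² + 5² = 29
29 → 2² + 9² = 85
85 → 8² + 5² = 89
89 → 8² + 9² = 145
145 → 1² + 4² + 5² = 42
42 → 4² + 2² = 20
20 → 2² + 0² = 4
4 → 4² = 16
16 → 1² + 6² = 37
37 → 3² + 7² = 58
58 → 5² + 8² = 89  — 89 repeats.
That took 13 steps.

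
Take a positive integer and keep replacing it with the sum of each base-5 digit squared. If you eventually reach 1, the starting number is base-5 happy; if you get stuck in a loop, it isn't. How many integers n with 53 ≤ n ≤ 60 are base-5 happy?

53: 53 → 13 → 13  — not base-5 happy
54: 54 → 20 → 16 → 10 → 4 → 16  — not base-5 happy
55: 55 → 5 → 1  — base-5 happy
56: 56 → 6 → 2 → 4 → 16 → 10 → 4  — not base-5 happy
57: 57 → 9 → 17 → 13 → 13  — not base-5 happy
58: 58 → 14 → 20 → 16 → 10 → 4 → 16  — not base-5 happy
59: 59 → 21 → 17 → 13 → 13  — not base-5 happy
60: 60 → 8 → 10 → 4 → 16 → 10  — not base-5 happy
base-5 happy: 55

1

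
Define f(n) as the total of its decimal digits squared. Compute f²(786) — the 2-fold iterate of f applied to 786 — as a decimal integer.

98

786 → 7² + 8² + 6² = 49 + 64 + 36 = 149
149 → 1² + 4² + 9² = 1 + 16 + 81 = 98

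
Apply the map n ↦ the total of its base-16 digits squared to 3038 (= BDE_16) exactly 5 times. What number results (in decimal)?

3038 = (11,13,14)_16 → 486
486 = (1,14,6)_16 → 233
233 = (14,9)_16 → 277
277 = (1,1,5)_16 → 27
27 = (1,11)_16 → 122

122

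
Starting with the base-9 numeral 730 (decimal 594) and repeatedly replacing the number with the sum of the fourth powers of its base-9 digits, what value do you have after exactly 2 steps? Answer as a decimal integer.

3188

594 = (7,3,0)_9 → 7⁴ + 3⁴ + 0⁴ = 2482
2482 = (3,3,5,7)_9 → 3⁴ + 3⁴ + 5⁴ + 7⁴ = 3188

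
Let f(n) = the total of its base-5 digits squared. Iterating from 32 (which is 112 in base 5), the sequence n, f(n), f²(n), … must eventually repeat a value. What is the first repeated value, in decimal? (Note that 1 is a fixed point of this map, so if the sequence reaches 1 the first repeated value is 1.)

32 = (1,1,2)_5 → 1² + 1² + 2² = 1 + 1 + 4 = 6
6 = (1,1)_5 → 1² + 1² = 1 + 1 = 2
2 = (2)_5 → 2² = 4
4 = (4)_5 → 4² = 16
16 = (3,1)_5 → 3² + 1² = 9 + 1 = 10
10 = (2,0)_5 → 2² + 0² = 4 + 0 = 4  — 4 already appeared earlier.

4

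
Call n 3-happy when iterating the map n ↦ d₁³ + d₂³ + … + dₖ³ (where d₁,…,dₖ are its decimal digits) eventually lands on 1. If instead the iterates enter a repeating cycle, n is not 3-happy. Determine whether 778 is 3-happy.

3-happy

778 → 7³ + 7³ + 8³ = 343 + 343 + 512 = 1198
1198 → 1³ + 1³ + 9³ + 8³ = 1 + 1 + 729 + 512 = 1243
1243 → 1³ + 2³ + 4³ + 3³ = 1 + 8 + 64 + 27 = 100
100 → 1³ + 0³ + 0³ = 1 + 0 + 0 = 1  — reached 1.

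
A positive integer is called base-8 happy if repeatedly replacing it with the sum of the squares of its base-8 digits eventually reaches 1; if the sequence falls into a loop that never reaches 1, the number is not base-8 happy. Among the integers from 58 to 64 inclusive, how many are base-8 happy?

1

58: 58 → 53 → 61 → 74 → 6 → 36 → 32 → 16 → 4 → 16  (repeats 16)
59: 59 → 58 → 53 → 61 → 74 → 6 → 36 → 32 → 16 → 4 → 16  (repeats 16)
60: 60 → 65 → 2 → 4 → 16 → 4  (repeats 4)
61: 61 → 74 → 6 → 36 → 32 → 16 → 4 → 16  (repeats 16)
62: 62 → 85 → 30 → 45 → 50 → 40 → 25 → 10 → 5 → 25  (repeats 25)
63: 63 → 98 → 21 → 29 → 34 → 20 → 20  (repeats 20)
64: 64 → 1  (reaches 1)
base-8 happy: 64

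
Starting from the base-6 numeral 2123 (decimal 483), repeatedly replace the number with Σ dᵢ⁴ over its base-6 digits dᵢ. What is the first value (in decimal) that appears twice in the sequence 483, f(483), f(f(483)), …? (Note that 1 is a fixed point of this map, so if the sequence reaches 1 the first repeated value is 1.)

483 = (2,1,2,3)_6 → 2⁴ + 1⁴ + 2⁴ + 3⁴ = 16 + 1 + 16 + 81 = 114
114 = (3,1,0)_6 → 3⁴ + 1⁴ + 0⁴ = 81 + 1 + 0 = 82
82 = (2,1,4)_6 → 2⁴ + 1⁴ + 4⁴ = 16 + 1 + 256 = 273
273 = (1,1,3,3)_6 → 1⁴ + 1⁴ + 3⁴ + 3⁴ = 1 + 1 + 81 + 81 = 164
164 = (4,3,2)_6 → 4⁴ + 3⁴ + 2⁴ = 256 + 81 + 16 = 353
353 = (1,3,4,5)_6 → 1⁴ + 3⁴ + 4⁴ + 5⁴ = 1 + 81 + 256 + 625 = 963
963 = (4,2,4,3)_6 → 4⁴ + 2⁴ + 4⁴ + 3⁴ = 256 + 16 + 256 + 81 = 609
609 = (2,4,5,3)_6 → 2⁴ + 4⁴ + 5⁴ + 3⁴ = 16 + 256 + 625 + 81 = 978
978 = (4,3,1,0)_6 → 4⁴ + 3⁴ + 1⁴ + 0⁴ = 256 + 81 + 1 + 0 = 338
338 = (1,3,2,2)_6 → 1⁴ + 3⁴ + 2⁴ + 2⁴ = 1 + 81 + 16 + 16 = 114  — 114 already appeared earlier.

114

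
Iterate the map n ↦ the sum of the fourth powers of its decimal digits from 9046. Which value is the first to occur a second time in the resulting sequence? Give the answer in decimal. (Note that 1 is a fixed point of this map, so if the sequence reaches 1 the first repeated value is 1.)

4179

9046 → 9⁴ + 0⁴ + 4⁴ + 6⁴ = 8113
8113 → 8⁴ + 1⁴ + 1⁴ + 3⁴ = 4179
4179 → 4⁴ + 1⁴ + 7⁴ + 9⁴ = 9219
9219 → 9⁴ + 2⁴ + 1⁴ + 9⁴ = 13139
13139 → 1⁴ + 3⁴ + 1⁴ + 3⁴ + 9⁴ = 6725
6725 → 6⁴ + 7⁴ + 2⁴ + 5⁴ = 4338
4338 → 4⁴ + 3⁴ + 3⁴ + 8⁴ = 4514
4514 → 4⁴ + 5⁴ + 1⁴ + 4⁴ = 1138
1138 → 1⁴ + 1⁴ + 3⁴ + 8⁴ = 4179  — 4179 already appeared earlier.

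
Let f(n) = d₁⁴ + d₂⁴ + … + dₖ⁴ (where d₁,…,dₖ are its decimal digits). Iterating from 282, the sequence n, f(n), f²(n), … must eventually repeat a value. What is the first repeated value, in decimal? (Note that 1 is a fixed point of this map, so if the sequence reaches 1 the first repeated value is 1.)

282 → 2⁴ + 8⁴ + 2⁴ = 16 + 4096 + 16 = 4128
4128 → 4⁴ + 1⁴ + 2⁴ + 8⁴ = 256 + 1 + 16 + 4096 = 4369
4369 → 4⁴ + 3⁴ + 6⁴ + 9⁴ = 256 + 81 + 1296 + 6561 = 8194
8194 → 8⁴ + 1⁴ + 9⁴ + 4⁴ = 4096 + 1 + 6561 + 256 = 10914
10914 → 1⁴ + 0⁴ + 9⁴ + 1⁴ + 4⁴ = 1 + 0 + 6561 + 1 + 256 = 6819
6819 → 6⁴ + 8⁴ + 1⁴ + 9⁴ = 1296 + 4096 + 1 + 6561 = 11954
11954 → 1⁴ + 1⁴ + 9⁴ + 5⁴ + 4⁴ = 1 + 1 + 6561 + 625 + 256 = 7444
7444 → 7⁴ + 4⁴ + 4⁴ + 4⁴ = 2401 + 256 + 256 + 256 = 3169
3169 → 3⁴ + 1⁴ + 6⁴ + 9⁴ = 81 + 1 + 1296 + 6561 = 7939
7939 → 7⁴ + 9⁴ + 3⁴ + 9⁴ = 2401 + 6561 + 81 + 6561 = 15604
15604 → 1⁴ + 5⁴ + 6⁴ + 0⁴ + 4⁴ = 1 + 625 + 1296 + 0 + 256 = 2178
2178 → 2⁴ + 1⁴ + 7⁴ + 8⁴ = 16 + 1 + 2401 + 4096 = 6514
6514 → 6⁴ + 5⁴ + 1⁴ + 4⁴ = 1296 + 625 + 1 + 256 = 2178  — 2178 already appeared earlier.

2178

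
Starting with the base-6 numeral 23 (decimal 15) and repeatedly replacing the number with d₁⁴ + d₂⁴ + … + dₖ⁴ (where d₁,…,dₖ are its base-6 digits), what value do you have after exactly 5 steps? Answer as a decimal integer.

963

15 = (2,3)_6 → 2⁴ + 3⁴ = 16 + 81 = 97
97 = (2,4,1)_6 → 2⁴ + 4⁴ + 1⁴ = 16 + 256 + 1 = 273
273 = (1,1,3,3)_6 → 1⁴ + 1⁴ + 3⁴ + 3⁴ = 1 + 1 + 81 + 81 = 164
164 = (4,3,2)_6 → 4⁴ + 3⁴ + 2⁴ = 256 + 81 + 16 = 353
353 = (1,3,4,5)_6 → 1⁴ + 3⁴ + 4⁴ + 5⁴ = 1 + 81 + 256 + 625 = 963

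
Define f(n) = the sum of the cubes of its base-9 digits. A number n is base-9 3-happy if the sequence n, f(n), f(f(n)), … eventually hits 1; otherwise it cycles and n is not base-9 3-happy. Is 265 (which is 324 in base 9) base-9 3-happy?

265 = (3,2,4)_9 → 99
99 = (1,2,0)_9 → 9
9 = (1,0)_9 → 1  — reached 1.

base-9 3-happy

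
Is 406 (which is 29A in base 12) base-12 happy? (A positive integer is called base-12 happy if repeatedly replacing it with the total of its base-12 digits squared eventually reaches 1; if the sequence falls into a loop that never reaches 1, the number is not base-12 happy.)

406 = (2,9,10)_12 → 185
185 = (1,3,5)_12 → 35
35 = (2,11)_12 → 125
125 = (10,5)_12 → 125  — 125 already seen; the sequence cycles without reaching 1.

not base-12 happy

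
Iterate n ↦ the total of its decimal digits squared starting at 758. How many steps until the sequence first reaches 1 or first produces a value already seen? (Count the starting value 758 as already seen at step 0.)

758 → 7² + 5² + 8² = 138
138 → 1² + 3² + 8² = 74
74 → 7² + 4² = 65
65 → 6² + 5² = 61
61 → 6² + 1² = 37
37 → 3² + 7² = 58
58 → 5² + 8² = 89
89 → 8² + 9² = 145
145 → 1² + 4² + 5² = 42
42 → 4² + 2² = 20
20 → 2² + 0² = 4
4 → 4² = 16
16 → 1² + 6² = 37  — 37 repeats.
That took 13 steps.

13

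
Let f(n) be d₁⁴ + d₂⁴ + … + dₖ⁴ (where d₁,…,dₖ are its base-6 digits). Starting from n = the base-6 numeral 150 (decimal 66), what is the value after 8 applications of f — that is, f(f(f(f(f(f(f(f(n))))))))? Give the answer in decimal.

353

66 = (1,5,0)_6 → 1⁴ + 5⁴ + 0⁴ = 626
626 = (2,5,2,2)_6 → 2⁴ + 5⁴ + 2⁴ + 2⁴ = 673
673 = (3,0,4,1)_6 → 3⁴ + 0⁴ + 4⁴ + 1⁴ = 338
338 = (1,3,2,2)_6 → 1⁴ + 3⁴ + 2⁴ + 2⁴ = 114
114 = (3,1,0)_6 → 3⁴ + 1⁴ + 0⁴ = 82
82 = (2,1,4)_6 → 2⁴ + 1⁴ + 4⁴ = 273
273 = (1,1,3,3)_6 → 1⁴ + 1⁴ + 3⁴ + 3⁴ = 164
164 = (4,3,2)_6 → 4⁴ + 3⁴ + 2⁴ = 353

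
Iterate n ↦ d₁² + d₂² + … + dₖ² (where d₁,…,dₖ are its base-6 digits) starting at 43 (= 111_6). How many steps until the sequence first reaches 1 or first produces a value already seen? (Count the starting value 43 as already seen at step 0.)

12

43 = (1,1,1)_6 → 1² + 1² + 1² = 1 + 1 + 1 = 3
3 = (3)_6 → 3² = 9
9 = (1,3)_6 → 1² + 3² = 1 + 9 = 10
10 = (1,4)_6 → 1² + 4² = 1 + 16 = 17
17 = (2,5)_6 → 2² + 5² = 4 + 25 = 29
29 = (4,5)_6 → 4² + 5² = 16 + 25 = 41
41 = (1,0,5)_6 → 1² + 0² + 5² = 1 + 0 + 25 = 26
26 = (4,2)_6 → 4² + 2² = 16 + 4 = 20
20 = (3,2)_6 → 3² + 2² = 9 + 4 = 13
13 = (2,1)_6 → 2² + 1² = 4 + 1 = 5
5 = (5)_6 → 5² = 25
25 = (4,1)_6 → 4² + 1² = 16 + 1 = 17  — 17 repeats.
That took 12 steps.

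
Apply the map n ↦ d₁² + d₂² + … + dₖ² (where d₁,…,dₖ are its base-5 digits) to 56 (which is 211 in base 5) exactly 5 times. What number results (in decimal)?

10

56 = (2,1,1)_5 → 2² + 1² + 1² = 6
6 = (1,1)_5 → 1² + 1² = 2
2 = (2)_5 → 2² = 4
4 = (4)_5 → 4² = 16
16 = (3,1)_5 → 3² + 1² = 10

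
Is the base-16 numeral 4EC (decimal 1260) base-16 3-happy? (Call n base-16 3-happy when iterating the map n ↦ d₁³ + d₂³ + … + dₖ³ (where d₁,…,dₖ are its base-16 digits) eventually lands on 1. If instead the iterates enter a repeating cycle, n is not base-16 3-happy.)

not base-16 3-happy

1260 = (4,14,12)_16 → 4536
4536 = (1,1,11,8)_16 → 1845
1845 = (7,3,5)_16 → 495
495 = (1,14,15)_16 → 6120
6120 = (1,7,14,8)_16 → 3600
3600 = (14,1,0)_16 → 2745
2745 = (10,11,9)_16 → 3060
3060 = (11,15,4)_16 → 4770
4770 = (1,2,10,2)_16 → 1017
1017 = (3,15,9)_16 → 4131
4131 = (1,0,2,3)_16 → 36
36 = (2,4)_16 → 72
72 = (4,8)_16 → 576
576 = (2,4,0)_16 → 72  — 72 already seen; the sequence cycles without reaching 1.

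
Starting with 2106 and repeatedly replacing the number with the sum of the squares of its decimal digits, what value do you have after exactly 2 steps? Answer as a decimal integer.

17

2106 → 2² + 1² + 0² + 6² = 4 + 1 + 0 + 36 = 41
41 → 4² + 1² = 16 + 1 = 17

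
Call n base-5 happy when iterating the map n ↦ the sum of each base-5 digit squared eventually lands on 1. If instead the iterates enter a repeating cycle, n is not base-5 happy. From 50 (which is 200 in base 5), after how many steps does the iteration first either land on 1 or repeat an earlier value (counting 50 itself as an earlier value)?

4

50 = (2,0,0)_5 → 2² + 0² + 0² = 4
4 = (4)_5 → 4² = 16
16 = (3,1)_5 → 3² + 1² = 10
10 = (2,0)_5 → 2² + 0² = 4  — 4 repeats.
That took 4 steps.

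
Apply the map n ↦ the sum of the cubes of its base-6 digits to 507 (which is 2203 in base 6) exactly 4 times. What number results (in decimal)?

507 = (2,2,0,3)_6 → 2³ + 2³ + 0³ + 3³ = 43
43 = (1,1,1)_6 → 1³ + 1³ + 1³ = 3
3 = (3)_6 → 3³ = 27
27 = (4,3)_6 → 4³ + 3³ = 91

91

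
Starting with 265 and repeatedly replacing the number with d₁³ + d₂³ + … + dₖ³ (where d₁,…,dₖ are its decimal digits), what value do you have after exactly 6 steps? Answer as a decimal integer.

250

265 → 2³ + 6³ + 5³ = 8 + 216 + 125 = 349
349 → 3³ + 4³ + 9³ = 27 + 64 + 729 = 820
820 → 8³ + 2³ + 0³ = 512 + 8 + 0 = 520
520 → 5³ + 2³ + 0³ = 125 + 8 + 0 = 133
133 → 1³ + 3³ + 3³ = 1 + 27 + 27 = 55
55 → 5³ + 5³ = 125 + 125 = 250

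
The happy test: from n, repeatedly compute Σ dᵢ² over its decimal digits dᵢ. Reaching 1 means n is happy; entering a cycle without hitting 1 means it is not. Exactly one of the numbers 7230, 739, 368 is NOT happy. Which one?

7230

7230: 7230 → 62 → 40 → 16 → 37 → 58 → 89 → 145 → 42 → 20 → 4 → 16  — repeats 16 (not happy)
739: 739 → 139 → 91 → 82 → 68 → 100 → 1  — reaches 1 (happy)
368: 368 → 109 → 82 → 68 → 100 → 1  — reaches 1 (happy)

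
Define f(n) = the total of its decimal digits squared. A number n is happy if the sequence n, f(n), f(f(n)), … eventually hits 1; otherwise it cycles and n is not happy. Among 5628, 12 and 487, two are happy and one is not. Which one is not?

12

5628: 5628 → 129 → 86 → 100 → 1  — reaches 1 (happy)
12: 12 → 5 → 25 → 29 → 85 → 89 → 145 → 42 → 20 → 4 → 16 → 37 → 58 → 89  — repeats 89 (not happy)
487: 487 → 129 → 86 → 100 → 1  — reaches 1 (happy)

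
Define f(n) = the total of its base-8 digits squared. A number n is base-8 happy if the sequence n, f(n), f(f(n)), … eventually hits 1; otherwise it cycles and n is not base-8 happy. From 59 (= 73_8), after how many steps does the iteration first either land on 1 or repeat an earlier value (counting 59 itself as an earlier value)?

59 = (7,3)_8 → 7² + 3² = 49 + 9 = 58
58 = (7,2)_8 → 7² + 2² = 49 + 4 = 53
53 = (6,5)_8 → 6² + 5² = 36 + 25 = 61
61 = (7,5)_8 → 7² + 5² = 49 + 25 = 74
74 = (1,1,2)_8 → 1² + 1² + 2² = 1 + 1 + 4 = 6
6 = (6)_8 → 6² = 36
36 = (4,4)_8 → 4² + 4² = 16 + 16 = 32
32 = (4,0)_8 → 4² + 0² = 16 + 0 = 16
16 = (2,0)_8 → 2² + 0² = 4 + 0 = 4
4 = (4)_8 → 4² = 16  — 16 repeats.
That took 10 steps.

10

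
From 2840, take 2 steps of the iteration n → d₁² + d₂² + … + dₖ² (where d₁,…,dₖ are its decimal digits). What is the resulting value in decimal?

2840 → 84
84 → 80

80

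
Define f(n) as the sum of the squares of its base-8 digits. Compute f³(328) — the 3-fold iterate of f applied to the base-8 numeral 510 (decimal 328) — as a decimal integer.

26

328 = (5,1,0)_8 → 5² + 1² + 0² = 25 + 1 + 0 = 26
26 = (3,2)_8 → 3² + 2² = 9 + 4 = 13
13 = (1,5)_8 → 1² + 5² = 1 + 25 = 26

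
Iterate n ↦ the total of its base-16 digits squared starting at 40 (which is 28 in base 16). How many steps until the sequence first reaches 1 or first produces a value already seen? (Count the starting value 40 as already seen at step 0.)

40 = (2,8)_16 → 2² + 8² = 68
68 = (4,4)_16 → 4² + 4² = 32
32 = (2,0)_16 → 2² + 0² = 4
4 = (4)_16 → 4² = 16
16 = (1,0)_16 → 1² + 0² = 1  — reached 1.
That took 5 steps.

5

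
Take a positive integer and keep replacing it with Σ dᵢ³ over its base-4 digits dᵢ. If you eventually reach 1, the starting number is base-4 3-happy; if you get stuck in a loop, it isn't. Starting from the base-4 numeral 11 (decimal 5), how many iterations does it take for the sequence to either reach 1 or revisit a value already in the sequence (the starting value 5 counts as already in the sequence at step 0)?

5 = (1,1)_4 → 2
2 = (2)_4 → 8
8 = (2,0)_4 → 8  — 8 repeats.
That took 3 steps.

3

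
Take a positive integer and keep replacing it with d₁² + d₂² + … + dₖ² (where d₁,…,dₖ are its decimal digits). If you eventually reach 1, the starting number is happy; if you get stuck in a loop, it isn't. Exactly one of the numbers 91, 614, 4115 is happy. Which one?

91: 91 → 82 → 68 → 100 → 1  — reaches 1 (happy)
614: 614 → 53 → 34 → 25 → 29 → 85 → 89 → 145 → 42 → 20 → 4 → 16 → 37 → 58 → 89  — repeats 89 (not happy)
4115: 4115 → 43 → 25 → 29 → 85 → 89 → 145 → 42 → 20 → 4 → 16 → 37 → 58 → 89  — repeats 89 (not happy)

91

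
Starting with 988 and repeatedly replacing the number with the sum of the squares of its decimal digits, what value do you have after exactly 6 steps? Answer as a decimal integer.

20

988 → 9² + 8² + 8² = 81 + 64 + 64 = 209
209 → 2² + 0² + 9² = 4 + 0 + 81 = 85
85 → 8² + 5² = 64 + 25 = 89
89 → 8² + 9² = 64 + 81 = 145
145 → 1² + 4² + 5² = 1 + 16 + 25 = 42
42 → 4² + 2² = 16 + 4 = 20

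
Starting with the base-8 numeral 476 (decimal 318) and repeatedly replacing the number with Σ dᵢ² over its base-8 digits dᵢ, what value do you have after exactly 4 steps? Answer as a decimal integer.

318 = (4,7,6)_8 → 101
101 = (1,4,5)_8 → 42
42 = (5,2)_8 → 29
29 = (3,5)_8 → 34

34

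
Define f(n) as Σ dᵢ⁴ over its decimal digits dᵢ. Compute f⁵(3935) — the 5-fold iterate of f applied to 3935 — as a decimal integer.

7938

3935 → 3⁴ + 9⁴ + 3⁴ + 5⁴ = 81 + 6561 + 81 + 625 = 7348
7348 → 7⁴ + 3⁴ + 4⁴ + 8⁴ = 2401 + 81 + 256 + 4096 = 6834
6834 → 6⁴ + 8⁴ + 3⁴ + 4⁴ = 1296 + 4096 + 81 + 256 = 5729
5729 → 5⁴ + 7⁴ + 2⁴ + 9⁴ = 625 + 2401 + 16 + 6561 = 9603
9603 → 9⁴ + 6⁴ + 0⁴ + 3⁴ = 6561 + 1296 + 0 + 81 = 7938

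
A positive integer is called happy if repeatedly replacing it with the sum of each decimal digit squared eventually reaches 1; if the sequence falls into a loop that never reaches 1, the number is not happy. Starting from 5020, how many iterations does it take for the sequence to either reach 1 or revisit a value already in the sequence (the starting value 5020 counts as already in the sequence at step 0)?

5020 → 5² + 0² + 2² + 0² = 29
29 → 2² + 9² = 85
85 → 8² + 5² = 89
89 → 8² + 9² = 145
145 → 1² + 4² + 5² = 42
42 → 4² + 2² = 20
20 → 2² + 0² = 4
4 → 4² = 16
16 → 1² + 6² = 37
37 → 3² + 7² = 58
58 → 5² + 8² = 89  — 89 repeats.
That took 11 steps.

11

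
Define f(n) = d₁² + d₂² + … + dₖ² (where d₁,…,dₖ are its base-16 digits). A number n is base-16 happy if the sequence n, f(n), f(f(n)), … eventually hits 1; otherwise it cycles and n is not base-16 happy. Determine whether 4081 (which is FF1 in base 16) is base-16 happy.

4081 = (15,15,1)_16 → 15² + 15² + 1² = 225 + 225 + 1 = 451
451 = (1,12,3)_16 → 1² + 12² + 3² = 1 + 144 + 9 = 154
154 = (9,10)_16 → 9² + 10² = 81 + 100 = 181
181 = (11,5)_16 → 11² + 5² = 121 + 25 = 146
146 = (9,2)_16 → 9² + 2² = 81 + 4 = 85
85 = (5,5)_16 → 5² + 5² = 25 + 25 = 50
50 = (3,2)_16 → 3² + 2² = 9 + 4 = 13
13 = (13)_16 → 13² = 169
169 = (10,9)_16 → 10² + 9² = 100 + 81 = 181  — 181 already seen; the sequence cycles without reaching 1.

not base-16 happy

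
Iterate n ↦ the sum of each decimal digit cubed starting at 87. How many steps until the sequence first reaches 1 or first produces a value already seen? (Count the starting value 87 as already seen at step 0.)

87 → 8³ + 7³ = 512 + 343 = 855
855 → 8³ + 5³ + 5³ = 512 + 125 + 125 = 762
762 → 7³ + 6³ + 2³ = 343 + 216 + 8 = 567
567 → 5³ + 6³ + 7³ = 125 + 216 + 343 = 684
684 → 6³ + 8³ + 4³ = 216 + 512 + 64 = 792
792 → 7³ + 9³ + 2³ = 343 + 729 + 8 = 1080
1080 → 1³ + 0³ + 8³ + 0³ = 1 + 0 + 512 + 0 = 513
513 → 5³ + 1³ + 3³ = 125 + 1 + 27 = 153
153 → 1³ + 5³ + 3³ = 1 + 125 + 27 = 153  — 153 repeats.
That took 9 steps.

9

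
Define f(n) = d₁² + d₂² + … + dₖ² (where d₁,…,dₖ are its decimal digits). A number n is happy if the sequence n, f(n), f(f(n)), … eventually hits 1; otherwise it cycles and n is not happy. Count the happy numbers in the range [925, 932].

925: 925 → 110 → 2 → 4 → 16 → 37 → 58 → 89 → 145 → 42 → 20 → 4  (repeats 4)
926: 926 → 121 → 6 → 36 → 45 → 41 → 17 → 50 → 25 → 29 → 85 → 89 → 145 → 42 → 20 → 4 → 16 → 37 → 58 → 89  (repeats 89)
927: 927 → 134 → 26 → 40 → 16 → 37 → 58 → 89 → 145 → 42 → 20 → 4 → 16  (repeats 16)
928: 928 → 149 → 98 → 145 → 42 → 20 → 4 → 16 → 37 → 58 → 89 → 145  (repeats 145)
929: 929 → 166 → 73 → 58 → 89 → 145 → 42 → 20 → 4 → 16 → 37 → 58  (repeats 58)
930: 930 → 90 → 81 → 65 → 61 → 37 → 58 → 89 → 145 → 42 → 20 → 4 → 16 → 37  (repeats 37)
931: 931 → 91 → 82 → 68 → 100 → 1  (reaches 1)
932: 932 → 94 → 97 → 130 → 10 → 1  (reaches 1)
happy: 931, 932

2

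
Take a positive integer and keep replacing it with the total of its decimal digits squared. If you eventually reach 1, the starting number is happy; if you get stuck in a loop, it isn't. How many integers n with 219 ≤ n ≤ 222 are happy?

1

219: 219 → 86 → 100 → 1  — happy
220: 220 → 8 → 64 → 52 → 29 → 85 → 89 → 145 → 42 → 20 → 4 → 16 → 37 → 58 → 89  — not happy
221: 221 → 9 → 81 → 65 → 61 → 37 → 58 → 89 → 145 → 42 → 20 → 4 → 16 → 37  — not happy
222: 222 → 12 → 5 → 25 → 29 → 85 → 89 → 145 → 42 → 20 → 4 → 16 → 37 → 58 → 89  — not happy
happy: 219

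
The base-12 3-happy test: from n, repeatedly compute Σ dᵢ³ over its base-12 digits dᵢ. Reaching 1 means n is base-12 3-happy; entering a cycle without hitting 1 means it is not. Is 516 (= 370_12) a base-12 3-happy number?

base-12 3-happy

516 = (3,7,0)_12 → 370
370 = (2,6,10)_12 → 1224
1224 = (8,6,0)_12 → 728
728 = (5,0,8)_12 → 637
637 = (4,5,1)_12 → 190
190 = (1,3,10)_12 → 1028
1028 = (7,1,8)_12 → 856
856 = (5,11,4)_12 → 1520
1520 = (10,6,8)_12 → 1728
1728 = (1,0,0,0)_12 → 1  — reached 1.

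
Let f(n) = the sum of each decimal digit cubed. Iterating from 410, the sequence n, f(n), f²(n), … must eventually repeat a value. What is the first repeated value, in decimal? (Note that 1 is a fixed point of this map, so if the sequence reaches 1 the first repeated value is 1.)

410 → 4³ + 1³ + 0³ = 65
65 → 6³ + 5³ = 341
341 → 3³ + 4³ + 1³ = 92
92 → 9³ + 2³ = 737
737 → 7³ + 3³ + 7³ = 713
713 → 7³ + 1³ + 3³ = 371
371 → 3³ + 7³ + 1³ = 371  — 371 already appeared earlier.

371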